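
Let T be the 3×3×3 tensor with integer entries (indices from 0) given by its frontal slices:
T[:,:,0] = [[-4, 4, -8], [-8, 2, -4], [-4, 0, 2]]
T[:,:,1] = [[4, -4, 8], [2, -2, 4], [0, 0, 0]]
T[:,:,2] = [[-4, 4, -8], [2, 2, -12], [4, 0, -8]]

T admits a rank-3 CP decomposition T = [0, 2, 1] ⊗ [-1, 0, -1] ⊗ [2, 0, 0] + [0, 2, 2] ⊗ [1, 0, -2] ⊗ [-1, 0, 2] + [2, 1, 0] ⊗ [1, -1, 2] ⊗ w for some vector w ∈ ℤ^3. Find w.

Subtract the known terms from T to get the rank-1 residual R = [2, 1, 0] ⊗ [1, -1, 2] ⊗ w, so R[i,j,k] = a[i]·b[j]·w[k]. Pick indices with nonzero a[0]·b[0] = (2)·(1) = 2. Only the fibre through (0,0,·) is needed: R[0,0,:] = T[0,0,:] − Σₗ aₗ[0]bₗ[0]cₗ = [-4, 4, -4] − (0)·(-1)·[2, 0, 0] − (0)·(1)·[-1, 0, 2] = [-4, 4, -4]. Then w[k] = R[0,0,k] / 2 for each k, giving w = [-4, 4, -4] / 2 = [-2, 2, -2].

w = [-2, 2, -2]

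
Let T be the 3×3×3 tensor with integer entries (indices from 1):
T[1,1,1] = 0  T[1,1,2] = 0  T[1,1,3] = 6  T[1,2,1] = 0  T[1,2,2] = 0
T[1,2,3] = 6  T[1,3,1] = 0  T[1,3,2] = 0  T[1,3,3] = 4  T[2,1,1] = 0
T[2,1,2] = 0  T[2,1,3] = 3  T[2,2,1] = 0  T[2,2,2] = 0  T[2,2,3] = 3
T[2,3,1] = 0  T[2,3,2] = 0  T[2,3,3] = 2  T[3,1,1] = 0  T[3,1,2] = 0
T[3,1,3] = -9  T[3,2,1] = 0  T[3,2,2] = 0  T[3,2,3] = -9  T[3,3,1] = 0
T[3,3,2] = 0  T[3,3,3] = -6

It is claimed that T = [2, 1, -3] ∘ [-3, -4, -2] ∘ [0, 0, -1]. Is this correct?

Reconstruct entry (1,2,3) from the claimed factors: Σₗ aₗ[1]bₗ[2]cₗ[3] = (2)·(-4)·(-1) = 8, but T[1,2,3] = 6. The claim is false.

No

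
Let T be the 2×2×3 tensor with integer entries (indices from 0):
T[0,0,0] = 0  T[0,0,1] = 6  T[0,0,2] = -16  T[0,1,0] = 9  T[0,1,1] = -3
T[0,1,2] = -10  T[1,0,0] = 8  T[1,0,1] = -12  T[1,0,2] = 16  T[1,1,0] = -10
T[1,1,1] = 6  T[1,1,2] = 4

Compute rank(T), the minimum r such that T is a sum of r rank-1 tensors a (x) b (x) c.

Lower bound: in the mode-3 unfolding of T (rows indexed by k, columns by (i,j)) the 2×2 minor on rows k ∈ {0, 1}, columns (i,j) ∈ {(0,0), (0,1)} is det [[0, 9], [6, -3]] = -54 ≠ 0, so that unfolding has rank ≥ 2 and hence rank(T) ≥ 2 (CP rank is at least every unfolding rank, though it can be larger).
Upper bound: with S_k = T[:,:,k], the two rank-1 terms a₁b₁ᵀ, a₂b₂ᵀ are the rank-1 members of the pencil x·S₀ + y·S₁.
det(x·S₀ + y·S₁) is −72·x² + 72·xy = (-72)·(x − y)(x), vanishing at (x:y) = (1:1) and (0:1).
M₁ = S₀ + S₁ = [[6, 6], [-4, -4]] = 2·(3, -2)(1, 1)ᵀ and M₂ = S₁ = [[6, -3], [-12, 6]] = 3·(1, -2)(2, -1)ᵀ, so take a₁ = (3, -2), b₁ = (1, 1), a₂ = (1, -2), b₂ = (2, -1).
Each slice is an integer combination of E₁ = a₁b₁ᵀ and E₂ = a₂b₂ᵀ: S₀ = 2·E₁ − 3·E₂, S₁ = 3·E₂, S₂ = −4·E₁ − 2·E₂; reading off coefficients, c₁ = (2, 0, -4) and c₂ = (-3, 3, -2).
Hence T = (3, -2) (x) (1, 1) (x) (2, 0, -4) + (1, -2) (x) (2, -1) (x) (-3, 3, -2), so rank(T) ≤ 2.
These bounds meet, so rank(T) = 2.

2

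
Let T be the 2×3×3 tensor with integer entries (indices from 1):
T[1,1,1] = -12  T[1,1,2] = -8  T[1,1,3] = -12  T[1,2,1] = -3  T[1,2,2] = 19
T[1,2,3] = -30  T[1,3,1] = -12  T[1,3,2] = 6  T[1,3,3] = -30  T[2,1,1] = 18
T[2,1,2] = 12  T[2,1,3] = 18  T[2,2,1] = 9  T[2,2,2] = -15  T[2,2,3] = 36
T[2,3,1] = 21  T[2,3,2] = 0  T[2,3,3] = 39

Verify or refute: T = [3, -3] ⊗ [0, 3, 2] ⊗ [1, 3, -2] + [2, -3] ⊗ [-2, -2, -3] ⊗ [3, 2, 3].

Yes

Reconstruct entrywise from the claimed factors. For example, T[2,1,1] = 18 and Σₗ aₗ[2]bₗ[1]cₗ[1] = (-3)·(0)·(1) + (-3)·(-2)·(3) = 18; checking all 18 entries, every one matches. The claim holds.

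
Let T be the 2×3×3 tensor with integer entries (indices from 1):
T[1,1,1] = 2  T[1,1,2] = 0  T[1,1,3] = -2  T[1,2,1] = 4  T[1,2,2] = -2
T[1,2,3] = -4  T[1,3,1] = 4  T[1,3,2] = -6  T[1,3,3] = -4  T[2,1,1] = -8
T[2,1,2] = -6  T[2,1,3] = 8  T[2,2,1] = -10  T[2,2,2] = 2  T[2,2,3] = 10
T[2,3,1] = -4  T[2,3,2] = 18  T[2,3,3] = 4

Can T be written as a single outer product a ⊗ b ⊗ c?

No

The mode-2 unfolding of T (rows indexed by j, columns by (i,k) = (1,1), (1,2), (1,3), (2,1), (2,2), (2,3)) is [[2, 0, -2, -8, -6, 8], [4, -2, -4, -10, 2, 10], [4, -6, -4, -4, 18, 4]].
There the 3×3 minor on rows j ∈ {1, 2, 3}, columns (i,k) ∈ {(1,1), (1,2), (2,1)} is det [[2, 0, -8], [4, -2, -10], [4, -6, -4]] = 24 ≠ 0, so this unfolding has rank ≥ 3; CP rank is at least every unfolding rank, so rank(T) ≥ 3.
In particular rank(T) ≥ 3 > 1, so T is not rank-1.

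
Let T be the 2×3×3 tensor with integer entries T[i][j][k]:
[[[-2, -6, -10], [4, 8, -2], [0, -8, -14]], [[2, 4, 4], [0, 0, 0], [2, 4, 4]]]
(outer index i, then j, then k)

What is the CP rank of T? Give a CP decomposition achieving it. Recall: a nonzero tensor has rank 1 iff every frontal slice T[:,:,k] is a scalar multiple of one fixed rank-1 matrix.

Lower bound: the mode-2 unfolding of T (rows indexed by j, columns by (i,k) = (0,0), (0,1), (0,2), (1,0), (1,1), (1,2)) is [[-2, -6, -10, 2, 4, 4], [4, 8, -2, 0, 0, 0], [0, -8, -14, 2, 4, 4]].
There the 3×3 minor on rows j ∈ {0, 1, 2}, columns (i,k) ∈ {(0,0), (0,1), (0,2)} is det [[-2, -6, -10], [4, 8, -2], [0, -8, -14]] = 240 ≠ 0, so this unfolding has rank ≥ 3; CP rank is at least every unfolding rank, so rank(T) ≥ 3. (This is only a lower bound: in general the CP rank may exceed every unfolding rank, so we still need to exhibit 3 rank-1 terms summing to T.)
Upper bound: T is a sum of 3 rank-1 terms, T = [1, 0] ⊗ [0, 1, -1] ⊗ [0, 4, 2] + [1, 0] ⊗ [1, 2, 2] ⊗ [2, 2, -2] + [2, -1] ⊗ [1, 0, 1] ⊗ [-2, -4, -4] (one valid choice — decompositions are not unique — normalised so each a, b is primitive with positive first nonzero entry; check it by expanding all entries), so rank(T) ≤ 3.
These bounds meet, so rank(T) = 3.

rank(T) = 3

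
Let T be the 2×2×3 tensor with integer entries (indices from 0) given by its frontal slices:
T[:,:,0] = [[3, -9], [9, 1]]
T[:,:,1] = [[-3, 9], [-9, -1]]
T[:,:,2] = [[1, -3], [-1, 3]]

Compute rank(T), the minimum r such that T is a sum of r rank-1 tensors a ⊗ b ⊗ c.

Lower bound: in the mode-1 unfolding of T (rows indexed by i, columns by (j,k)) the 2×2 minor on rows i ∈ {0, 1}, columns (j,k) ∈ {(0,0), (0,2)} is det [[3, 1], [9, -1]] = -12 ≠ 0, so that unfolding has rank ≥ 2 and hence rank(T) ≥ 2 (CP rank is at least every unfolding rank, though it can be larger).
Upper bound: with S_k = T[:,:,k], the two rank-1 terms a₁b₁ᵀ, a₂b₂ᵀ are the rank-1 members of the pencil x·S₀ + y·S₂.
det(x·S₀ + y·S₂) is 84·x² + 28·xy = 28·(3·x + y)(x), vanishing at (x:y) = (1:-3) and (0:1).
M₁ = S₀ − 3·S₂ = [[0, 0], [12, -8]] = 4·(0, 1)(3, -2)ᵀ and M₂ = S₂ = [[1, -3], [-1, 3]] = (1, -1)(1, -3)ᵀ, so take a₁ = (0, 1), b₁ = (3, -2), a₂ = (1, -1), b₂ = (1, -3).
Each slice is an integer combination of E₁ = a₁b₁ᵀ and E₂ = a₂b₂ᵀ: S₀ = 4·E₁ + 3·E₂, S₁ = −4·E₁ − 3·E₂, S₂ = E₂; reading off coefficients, c₁ = (4, -4, 0) and c₂ = (3, -3, 1).
Hence T = (0, 1) ⊗ (3, -2) ⊗ (4, -4, 0) + (1, -1) ⊗ (1, -3) ⊗ (3, -3, 1), so rank(T) ≤ 2.
These bounds meet, so rank(T) = 2.

2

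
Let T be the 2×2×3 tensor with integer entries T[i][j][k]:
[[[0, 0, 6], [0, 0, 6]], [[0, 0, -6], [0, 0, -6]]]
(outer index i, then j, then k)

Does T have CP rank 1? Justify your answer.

If T = a ⊗ b ⊗ c then every fibre of T is a multiple of the corresponding factor, so read the factors off the fibres through the nonzero entry T[0,0,2] = 6.
The mode-1 fibre T[:,0,2] = [6, -6] gives a = [1, -1] (primitive direction); the mode-2 fibre T[0,:,2] = [6, 6] gives b = [1, 1]; then c[k] = T[0,0,k] / (a[0]·b[0]) = [0, 0, 6] / 1 = [0, 0, 6].
Expanding [1, -1] ⊗ [1, 1] ⊗ [0, 0, 6] reproduces all 12 entries of T, so T = [1, -1] ⊗ [1, 1] ⊗ [0, 0, 6] and rank(T) ≤ 1.
Equivalently every frontal slice T[:,:,k] is c[k] times the rank-1 matrix [1, -1] ⊗ [1, 1]. So T has rank 1 (it is nonzero).

Yes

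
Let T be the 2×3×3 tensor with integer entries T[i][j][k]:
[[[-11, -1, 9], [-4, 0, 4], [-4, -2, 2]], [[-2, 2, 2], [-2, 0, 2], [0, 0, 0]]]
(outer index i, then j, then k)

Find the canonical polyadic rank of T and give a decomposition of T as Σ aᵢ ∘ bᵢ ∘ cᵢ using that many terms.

Lower bound: the mode-2 unfolding of T (rows indexed by j, columns by (i,k) = (0,0), (0,1), (0,2), (1,0), (1,1), (1,2)) is [[-11, -1, 9, -2, 2, 2], [-4, 0, 4, -2, 0, 2], [-4, -2, 2, 0, 0, 0]].
There the 3×3 minor on rows j ∈ {0, 1, 2}, columns (i,k) ∈ {(0,0), (0,1), (0,2)} is det [[-11, -1, 9], [-4, 0, 4], [-4, -2, 2]] = -8 ≠ 0, so this unfolding has rank ≥ 3; CP rank is at least every unfolding rank, so rank(T) ≥ 3. (This is only a lower bound: in general the CP rank may exceed every unfolding rank, so we still need to exhibit 3 rank-1 terms summing to T.)
Upper bound: T is a sum of 3 rank-1 terms, T = (1, 0) ∘ (1, 0, 1) ∘ (-4, -2, 2) + (1, 2) ∘ (1, 0, 0) ∘ (1, 1, -1) + (2, 1) ∘ (2, 1, 0) ∘ (-2, 0, 2) (one valid choice — decompositions are not unique — normalised so each a, b is primitive with positive first nonzero entry; check it by expanding all entries), so rank(T) ≤ 3.
These bounds meet, so rank(T) = 3.

rank(T) = 3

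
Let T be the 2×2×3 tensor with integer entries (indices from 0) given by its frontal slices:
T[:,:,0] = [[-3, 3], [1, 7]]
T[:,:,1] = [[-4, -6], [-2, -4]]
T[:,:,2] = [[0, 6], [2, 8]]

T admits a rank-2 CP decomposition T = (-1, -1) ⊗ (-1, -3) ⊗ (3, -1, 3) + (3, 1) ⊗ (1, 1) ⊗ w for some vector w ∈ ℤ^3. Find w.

w = (-2, -1, -1)

Subtract the known terms from T to get the rank-1 residual R = (3, 1) ⊗ (1, 1) ⊗ w, so R[i,j,k] = a[i]·b[j]·w[k]. Pick indices with nonzero a[0]·b[0] = (3)·(1) = 3. Only the fibre through (0,0,·) is needed: R[0,0,:] = T[0,0,:] − Σₗ aₗ[0]bₗ[0]cₗ = [-3, -4, 0] − (-1)·(-1)·(3, -1, 3) = [-6, -3, -3]. Then w[k] = R[0,0,k] / 3 for each k, giving w = [-6, -3, -3] / 3 = (-2, -1, -1).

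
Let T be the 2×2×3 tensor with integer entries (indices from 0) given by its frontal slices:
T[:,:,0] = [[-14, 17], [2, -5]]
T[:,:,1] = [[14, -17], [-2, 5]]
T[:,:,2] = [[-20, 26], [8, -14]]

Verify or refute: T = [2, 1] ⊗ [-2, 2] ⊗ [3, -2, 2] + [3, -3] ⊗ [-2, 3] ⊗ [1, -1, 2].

Reconstruct entry (0,0,0) from the claimed factors: Σₗ aₗ[0]bₗ[0]cₗ[0] = (2)·(-2)·(3) + (3)·(-2)·(1) = -18, but T[0,0,0] = -14. The claim is false.

No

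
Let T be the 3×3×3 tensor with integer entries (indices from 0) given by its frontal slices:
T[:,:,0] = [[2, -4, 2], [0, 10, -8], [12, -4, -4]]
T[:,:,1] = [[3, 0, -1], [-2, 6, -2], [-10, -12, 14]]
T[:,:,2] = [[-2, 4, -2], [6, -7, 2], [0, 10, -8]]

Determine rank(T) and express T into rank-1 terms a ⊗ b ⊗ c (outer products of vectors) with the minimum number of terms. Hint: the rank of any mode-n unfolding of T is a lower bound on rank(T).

Lower bound: in the mode-3 unfolding of T (rows indexed by k, columns by (i,j)) the 3×3 minor on rows k ∈ {0, 1, 2}, columns (i,j) ∈ {(0,0), (0,1), (1,0)} is det [[2, -4, 0], [3, 0, -2], [-2, 4, 6]] = 72 ≠ 0, so that unfolding has rank ≥ 3 and hence rank(T) ≥ 3 (CP rank is at least every unfolding rank, though it can be larger).
Upper bound: T is a sum of 3 rank-1 terms, T = [0, 1, 2] ⊗ [2, 1, -2] ⊗ [2, -2, 1] + [1, -2, 2] ⊗ [1, -2, 1] ⊗ [2, 1, -2] + [1, 2, -2] ⊗ [1, 1, -1] ⊗ [0, 2, 0] (one valid choice — decompositions are not unique — normalised so each a, b is primitive with positive first nonzero entry; check it by expanding all entries), so rank(T) ≤ 3.
These bounds meet, so rank(T) = 3.

rank(T) = 3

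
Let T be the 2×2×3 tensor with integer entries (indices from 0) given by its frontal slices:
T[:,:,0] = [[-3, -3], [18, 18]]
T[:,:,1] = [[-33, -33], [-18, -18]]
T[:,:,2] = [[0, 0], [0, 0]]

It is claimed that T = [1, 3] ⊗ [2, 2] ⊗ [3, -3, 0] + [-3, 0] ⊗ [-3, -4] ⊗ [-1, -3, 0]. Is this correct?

No

Reconstruct entry (0,1,0) from the claimed factors: Σₗ aₗ[0]bₗ[1]cₗ[0] = (1)·(2)·(3) + (-3)·(-4)·(-1) = -6, but T[0,1,0] = -3. The claim is false.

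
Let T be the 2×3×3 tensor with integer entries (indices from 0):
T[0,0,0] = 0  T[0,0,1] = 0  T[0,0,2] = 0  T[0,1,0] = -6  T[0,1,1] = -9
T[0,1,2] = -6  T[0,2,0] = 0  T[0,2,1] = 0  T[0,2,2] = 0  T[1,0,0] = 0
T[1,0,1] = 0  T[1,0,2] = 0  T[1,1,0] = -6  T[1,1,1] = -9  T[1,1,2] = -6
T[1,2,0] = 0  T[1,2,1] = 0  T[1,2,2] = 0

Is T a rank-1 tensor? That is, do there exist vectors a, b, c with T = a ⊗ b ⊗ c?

If T = a ⊗ b ⊗ c then every fibre of T is a multiple of the corresponding factor, so read the factors off the fibres through the nonzero entry T[0,1,0] = -6.
The mode-1 fibre T[:,1,0] = [-6, -6] gives a = [1, 1] (primitive direction); the mode-2 fibre T[0,:,0] = [0, -6, 0] gives b = [0, 1, 0]; then c[k] = T[0,1,k] / (a[0]·b[1]) = [-6, -9, -6] / 1 = [-6, -9, -6].
Expanding [1, 1] ⊗ [0, 1, 0] ⊗ [-6, -9, -6] reproduces all 18 entries of T, so T = [1, 1] ⊗ [0, 1, 0] ⊗ [-6, -9, -6] and rank(T) ≤ 1.
Equivalently every frontal slice T[:,:,k] is c[k] times the rank-1 matrix [1, 1] ⊗ [0, 1, 0]. So T has rank 1 (it is nonzero).

Yes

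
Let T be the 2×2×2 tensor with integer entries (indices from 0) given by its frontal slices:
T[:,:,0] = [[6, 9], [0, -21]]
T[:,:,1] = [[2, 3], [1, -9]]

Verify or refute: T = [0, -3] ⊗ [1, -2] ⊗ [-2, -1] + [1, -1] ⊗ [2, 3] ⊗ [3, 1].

Reconstruct entrywise from the claimed factors. For example, T[0,1,1] = 3 and Σₗ aₗ[0]bₗ[1]cₗ[1] = (0)·(-2)·(-1) + (1)·(3)·(1) = 3; checking all 8 entries, every one matches. The claim holds.

Yes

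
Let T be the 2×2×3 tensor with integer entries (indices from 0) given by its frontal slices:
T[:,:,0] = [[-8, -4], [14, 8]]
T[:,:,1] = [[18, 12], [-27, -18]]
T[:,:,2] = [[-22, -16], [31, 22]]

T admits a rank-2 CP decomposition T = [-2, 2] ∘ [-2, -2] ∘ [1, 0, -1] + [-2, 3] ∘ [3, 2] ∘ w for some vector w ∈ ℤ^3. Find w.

w = [2, -3, 3]

Subtract the known terms from T to get the rank-1 residual R = [-2, 3] ∘ [3, 2] ∘ w, so R[i,j,k] = a[i]·b[j]·w[k]. Pick indices with nonzero a[0]·b[0] = (-2)·(3) = -6. Only the fibre through (0,0,·) is needed: R[0,0,:] = T[0,0,:] − Σₗ aₗ[0]bₗ[0]cₗ = [-8, 18, -22] − (-2)·(-2)·[1, 0, -1] = [-12, 18, -18]. Then w[k] = R[0,0,k] / -6 for each k, giving w = [-12, 18, -18] / -6 = [2, -3, 3].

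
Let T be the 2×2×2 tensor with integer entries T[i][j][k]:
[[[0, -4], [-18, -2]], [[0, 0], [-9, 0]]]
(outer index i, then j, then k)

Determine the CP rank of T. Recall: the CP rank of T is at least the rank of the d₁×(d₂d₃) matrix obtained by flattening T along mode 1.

2

Lower bound: the mode-2 unfolding of T (rows indexed by j, columns by (i,k) = (0,0), (0,1), (1,0), (1,1)) is [[0, -4, 0, 0], [-18, -2, -9, 0]].
There the 2×2 minor on rows j ∈ {0, 1}, columns (i,k) ∈ {(0,0), (0,1)} is det [[0, -4], [-18, -2]] = -72 ≠ 0, so this unfolding has rank ≥ 2; CP rank is at least every unfolding rank, so rank(T) ≥ 2. (Unfolding ranks only ever bound the CP rank from below — rank(T) can be strictly larger than all of them — so the matching upper bound has to come from an explicit 2-term decomposition.)
Upper bound — finding two terms. Write S_k = T[:,:,k] for the frontal slices: S₀ = [[0, -18], [0, -9]], S₁ = [[-4, -2], [0, 0]].
If T = a₁ ⊗ b₁ ⊗ c₁ + a₂ ⊗ b₂ ⊗ c₂ then each S_k = c₁[k]·a₁b₁ᵀ + c₂[k]·a₂b₂ᵀ. S₀ and S₁ are linearly independent, so a₁b₁ᵀ and a₂b₂ᵀ must span the same plane of matrices: they are the rank-1 matrices of the form x·S₀ + y·S₁.
det(x·S₀ + y·S₁) is 36·xy = 36·(y)(x), vanishing at (x:y) = (1:0) and (0:1).
M₁ = S₀ = [[0, -18], [0, -9]] = (-9)·[2, 1][0, 1]ᵀ and M₂ = S₁ = [[-4, -2], [0, 0]] = (-2)·[1, 0][2, 1]ᵀ, so take a₁ = [2, 1], b₁ = [0, 1], a₂ = [1, 0], b₂ = [2, 1].
Each slice is an integer combination of E₁ = a₁b₁ᵀ and E₂ = a₂b₂ᵀ: S₀ = −9·E₁, S₁ = −2·E₂; reading off coefficients, c₁ = [-9, 0] and c₂ = [0, -2].
Hence T = [2, 1] ⊗ [0, 1] ⊗ [-9, 0] + [1, 0] ⊗ [2, 1] ⊗ [0, -2], so rank(T) ≤ 2.
These bounds meet, so rank(T) = 2.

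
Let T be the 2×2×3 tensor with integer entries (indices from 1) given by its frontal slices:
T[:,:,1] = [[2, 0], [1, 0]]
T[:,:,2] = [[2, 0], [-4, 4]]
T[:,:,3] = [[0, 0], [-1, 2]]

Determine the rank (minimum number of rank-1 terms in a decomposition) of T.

Lower bound: the mode-3 unfolding of T (rows indexed by k, columns by (i,j) = (1,1), (1,2), (2,1), (2,2)) is [[2, 0, 1, 0], [2, 0, -4, 4], [0, 0, -1, 2]].
There the 3×3 minor on rows k ∈ {1, 2, 3}, columns (i,j) ∈ {(1,1), (2,1), (2,2)} is det [[2, 1, 0], [2, -4, 4], [0, -1, 2]] = -12 ≠ 0, so this unfolding has rank ≥ 3; CP rank is at least every unfolding rank, so rank(T) ≥ 3. (Flattening ranks never certify an upper bound on CP rank; for that we must actually write T with 3 rank-1 terms.)
Upper bound: T is a sum of 3 rank-1 terms, T = [0, 1] ⊗ [1, -1] ⊗ [0, -4, -2] + [1, 0] ⊗ [1, 0] ⊗ [1, 2, -1] + [1, 1] ⊗ [1, 0] ⊗ [1, 0, 1] (written with every a and b primitive with positive leading entry and the scale carried by c; CP decompositions are not unique, and this one is verified by expanding entrywise), so rank(T) ≤ 3.
These bounds meet, so rank(T) = 3.

3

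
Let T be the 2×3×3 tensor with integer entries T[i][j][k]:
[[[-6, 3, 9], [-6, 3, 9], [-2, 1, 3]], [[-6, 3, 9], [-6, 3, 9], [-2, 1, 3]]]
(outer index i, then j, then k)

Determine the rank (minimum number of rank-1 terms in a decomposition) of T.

1

Lower bound: T ≠ 0 (e.g. T[0,0,0] = -6), so rank(T) ≥ 1.
Upper bound: the mode-1 fibre T[:,0,0] = [-6, -6] gives a = [1, 1] (primitive direction); the mode-2 fibre T[0,:,0] = [-6, -6, -2] gives b = [3, 3, 1]; then c[k] = T[0,0,k] / (a[0]·b[0]) = [-6, 3, 9] / 3 = [-2, 1, 3].
Expanding [1, 1] ∘ [3, 3, 1] ∘ [-2, 1, 3] reproduces all 18 entries of T, so T = [1, 1] ∘ [3, 3, 1] ∘ [-2, 1, 3] and rank(T) ≤ 1.
These bounds meet, so rank(T) = 1.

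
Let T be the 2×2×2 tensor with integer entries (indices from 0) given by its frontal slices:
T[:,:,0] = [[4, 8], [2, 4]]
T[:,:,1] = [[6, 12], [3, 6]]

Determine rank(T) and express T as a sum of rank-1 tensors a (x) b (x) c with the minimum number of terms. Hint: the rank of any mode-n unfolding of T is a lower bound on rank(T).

rank(T) = 1

Lower bound: T ≠ 0 (e.g. T[0,0,0] = 4), so rank(T) ≥ 1.
Upper bound: if T = a (x) b (x) c then every fibre of T is a multiple of the corresponding factor, so read the factors off the fibres through the nonzero entry T[0,0,0] = 4.
The mode-1 fibre T[:,0,0] = [4, 2] gives a = [2, 1] (primitive direction); the mode-2 fibre T[0,:,0] = [4, 8] gives b = [1, 2]; then c[k] = T[0,0,k] / (a[0]·b[0]) = [4, 6] / 2 = [2, 3].
Expanding [2, 1] (x) [1, 2] (x) [2, 3] reproduces all 8 entries of T, so T = [2, 1] (x) [1, 2] (x) [2, 3] and rank(T) ≤ 1.
These bounds meet, so rank(T) = 1.
Check entry T[1,1,0] = 4: (1)·(2)·(2) = 4.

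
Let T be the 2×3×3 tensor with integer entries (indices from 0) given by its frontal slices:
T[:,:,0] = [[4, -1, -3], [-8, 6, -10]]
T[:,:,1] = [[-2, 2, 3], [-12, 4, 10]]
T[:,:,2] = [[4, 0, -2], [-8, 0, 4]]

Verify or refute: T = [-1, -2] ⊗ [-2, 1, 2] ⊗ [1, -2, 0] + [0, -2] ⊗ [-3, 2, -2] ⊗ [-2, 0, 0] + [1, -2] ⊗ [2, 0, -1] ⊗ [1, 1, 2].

Reconstruct entry (1,0,0) from the claimed factors: Σₗ aₗ[1]bₗ[0]cₗ[0] = (-2)·(-2)·(1) + (-2)·(-3)·(-2) + (-2)·(2)·(1) = -12, but T[1,0,0] = -8. The claim is false.

No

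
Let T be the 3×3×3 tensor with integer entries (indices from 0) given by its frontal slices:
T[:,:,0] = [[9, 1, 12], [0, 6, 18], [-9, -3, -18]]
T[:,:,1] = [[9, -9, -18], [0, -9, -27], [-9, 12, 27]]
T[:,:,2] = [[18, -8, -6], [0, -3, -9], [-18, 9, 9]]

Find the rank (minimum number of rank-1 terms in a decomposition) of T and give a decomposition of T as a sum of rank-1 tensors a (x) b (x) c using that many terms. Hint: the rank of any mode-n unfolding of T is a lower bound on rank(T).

rank(T) = 2

Lower bound: the mode-3 unfolding of T (rows indexed by k, columns by (i,j) = (0,0), (0,1), (0,2), (1,0), (1,1), (1,2), (2,0), (2,1), (2,2)) is [[9, 1, 12, 0, 6, 18, -9, -3, -18], [9, -9, -18, 0, -9, -27, -9, 12, 27], [18, -8, -6, 0, -3, -9, -18, 9, 9]].
There the 2×2 minor on rows k ∈ {0, 1}, columns (i,j) ∈ {(0,0), (0,1)} is det [[9, 1], [9, -9]] = -90 ≠ 0, so this unfolding has rank ≥ 2; CP rank is at least every unfolding rank, so rank(T) ≥ 2. (This is only a lower bound: in general the CP rank may exceed every unfolding rank, so we still need to exhibit 2 rank-1 terms summing to T.)
Upper bound — finding two terms. Write S_k = T[:,:,k] for the frontal slices: S₀ = [[9, 1, 12], [0, 6, 18], [-9, -3, -18]], S₁ = [[9, -9, -18], [0, -9, -27], [-9, 12, 27]], S₂ = [[18, -8, -6], [0, -3, -9], [-18, 9, 9]].
If T = a₁ (x) b₁ (x) c₁ + a₂ (x) b₂ (x) c₂ then each S_k = c₁[k]·a₁b₁ᵀ + c₂[k]·a₂b₂ᵀ. S₀ and S₁ are linearly independent, so a₁b₁ᵀ and a₂b₂ᵀ must span the same plane of matrices: they are the rank-1 matrices of the form x·S₀ + y·S₁.
The 2×2 minor of x·S₀ + y·S₁ on rows {0,1}, columns {0,1} is 54·x² − 27·xy − 81·y² = 27·(2·x − 3·y)(x + y), vanishing at (x:y) = (3:2) and (1:-1).
M₁ = 3·S₀ + 2·S₁ = [[45, -15, 0], [0, 0, 0], [-45, 15, 0]] = 15·(1, 0, -1)(3, -1, 0)ᵀ and M₂ = S₀ − S₁ = [[0, 10, 30], [0, 15, 45], [0, -15, -45]] = 5·(2, 3, -3)(0, 1, 3)ᵀ, so take a₁ = (1, 0, -1), b₁ = (3, -1, 0), a₂ = (2, 3, -3), b₂ = (0, 1, 3).
Each slice is an integer combination of E₁ = a₁b₁ᵀ and E₂ = a₂b₂ᵀ: S₀ = 3·E₁ + 2·E₂, S₁ = 3·E₁ − 3·E₂, S₂ = 6·E₁ − E₂; reading off coefficients, c₁ = (3, 3, 6) and c₂ = (2, -3, -1).
Hence T = (1, 0, -1) (x) (3, -1, 0) (x) (3, 3, 6) + (2, 3, -3) (x) (0, 1, 3) (x) (2, -3, -1), so rank(T) ≤ 2.
These bounds meet, so rank(T) = 2.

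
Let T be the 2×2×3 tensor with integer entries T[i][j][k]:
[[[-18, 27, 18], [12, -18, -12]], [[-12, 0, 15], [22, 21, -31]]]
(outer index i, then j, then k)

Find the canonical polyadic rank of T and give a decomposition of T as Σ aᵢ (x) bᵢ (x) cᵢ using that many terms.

Lower bound: the mode-1 unfolding of T (rows indexed by i, columns by (j,k) = (0,0), (0,1), (0,2), (1,0), (1,1), (1,2)) is [[-18, 27, 18, 12, -18, -12], [-12, 0, 15, 22, 21, -31]].
There the 2×2 minor on rows i ∈ {0, 1}, columns (j,k) ∈ {(0,0), (0,1)} is det [[-18, 27], [-12, 0]] = 324 ≠ 0, so this unfolding has rank ≥ 2; CP rank is at least every unfolding rank, so rank(T) ≥ 2. (Unfolding ranks only ever bound the CP rank from below — rank(T) can be strictly larger than all of them — so the matching upper bound has to come from an explicit 2-term decomposition.)
Upper bound — finding two terms. Write S_k = T[:,:,k] for the frontal slices: S₀ = [[-18, 12], [-12, 22]], S₁ = [[27, -18], [0, 21]], S₂ = [[18, -12], [15, -31]].
If T = a₁ (x) b₁ (x) c₁ + a₂ (x) b₂ (x) c₂ then each S_k = c₁[k]·a₁b₁ᵀ + c₂[k]·a₂b₂ᵀ. S₀ and S₁ are linearly independent, so a₁b₁ᵀ and a₂b₂ᵀ must span the same plane of matrices: they are the rank-1 matrices of the form x·S₀ + y·S₁.
det(x·S₀ + y·S₁) is −252·x² + 567·y² = (-63)·(2·x − 3·y)(2·x + 3·y), vanishing at (x:y) = (3:2) and (3:-2).
M₁ = 3·S₀ + 2·S₁ = [[0, 0], [-36, 108]] = (-36)·[0, 1][1, -3]ᵀ and M₂ = 3·S₀ − 2·S₁ = [[-108, 72], [-36, 24]] = (-12)·[3, 1][3, -2]ᵀ, so take a₁ = [0, 1], b₁ = [1, -3], a₂ = [3, 1], b₂ = [3, -2].
Each slice is an integer combination of E₁ = a₁b₁ᵀ and E₂ = a₂b₂ᵀ: S₀ = −6·E₁ − 2·E₂, S₁ = −9·E₁ + 3·E₂, S₂ = 9·E₁ + 2·E₂; reading off coefficients, c₁ = [-6, -9, 9] and c₂ = [-2, 3, 2].
Hence T = [0, 1] (x) [1, -3] (x) [-6, -9, 9] + [3, 1] (x) [3, -2] (x) [-2, 3, 2], so rank(T) ≤ 2.
These bounds meet, so rank(T) = 2.

rank(T) = 2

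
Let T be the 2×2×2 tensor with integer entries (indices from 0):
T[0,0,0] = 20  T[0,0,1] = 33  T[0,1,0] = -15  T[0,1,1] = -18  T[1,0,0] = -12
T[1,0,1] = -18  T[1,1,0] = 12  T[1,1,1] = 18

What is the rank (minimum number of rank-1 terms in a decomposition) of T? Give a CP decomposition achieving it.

Lower bound: the mode-3 unfolding of T (rows indexed by k, columns by (i,j) = (0,0), (0,1), (1,0), (1,1)) is [[20, -15, -12, 12], [33, -18, -18, 18]].
There the 2×2 minor on rows k ∈ {0, 1}, columns (i,j) ∈ {(0,0), (0,1)} is det [[20, -15], [33, -18]] = 135 ≠ 0, so this unfolding has rank ≥ 2; CP rank is at least every unfolding rank, so rank(T) ≥ 2. (Flattening ranks never certify an upper bound on CP rank; for that we must actually write T with 2 rank-1 terms.)
Upper bound — finding two terms. Write S_k = T[:,:,k] for the frontal slices: S₀ = [[20, -15], [-12, 12]], S₁ = [[33, -18], [-18, 18]].
If T = a₁ ∘ b₁ ∘ c₁ + a₂ ∘ b₂ ∘ c₂ then each S_k = c₁[k]·a₁b₁ᵀ + c₂[k]·a₂b₂ᵀ. S₀ and S₁ are linearly independent, so a₁b₁ᵀ and a₂b₂ᵀ must span the same plane of matrices: they are the rank-1 matrices of the form x·S₀ + y·S₁.
det(x·S₀ + y·S₁) is 60·x² + 270·xy + 270·y² = 30·(x + 3·y)(2·x + 3·y), vanishing at (x:y) = (3:-1) and (3:-2).
M₁ = 3·S₀ − S₁ = [[27, -27], [-18, 18]] = 9·[3, -2][1, -1]ᵀ and M₂ = 3·S₀ − 2·S₁ = [[-6, -9], [0, 0]] = (-3)·[1, 0][2, 3]ᵀ, so take a₁ = [3, -2], b₁ = [1, -1], a₂ = [1, 0], b₂ = [2, 3].
Each slice is an integer combination of E₁ = a₁b₁ᵀ and E₂ = a₂b₂ᵀ: S₀ = 6·E₁ + E₂, S₁ = 9·E₁ + 3·E₂; reading off coefficients, c₁ = [6, 9] and c₂ = [1, 3].
Hence T = [3, -2] ∘ [1, -1] ∘ [6, 9] + [1, 0] ∘ [2, 3] ∘ [1, 3], so rank(T) ≤ 2.
These bounds meet, so rank(T) = 2.

rank(T) = 2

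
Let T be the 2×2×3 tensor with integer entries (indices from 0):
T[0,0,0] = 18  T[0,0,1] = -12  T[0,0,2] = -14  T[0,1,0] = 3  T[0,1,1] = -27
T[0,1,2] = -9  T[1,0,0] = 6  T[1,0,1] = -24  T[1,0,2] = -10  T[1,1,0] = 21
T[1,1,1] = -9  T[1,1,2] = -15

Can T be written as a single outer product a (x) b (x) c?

No

The mode-3 unfolding of T (rows indexed by k, columns by (i,j) = (0,0), (0,1), (1,0), (1,1)) is [[18, 3, 6, 21], [-12, -27, -24, -9], [-14, -9, -10, -15]].
There the 2×2 minor on rows k ∈ {0, 1}, columns (i,j) ∈ {(0,0), (0,1)} is det [[18, 3], [-12, -27]] = -450 ≠ 0, so this unfolding has rank ≥ 2; CP rank is at least every unfolding rank, so rank(T) ≥ 2.
In particular rank(T) ≥ 2 > 1, so T is not rank-1.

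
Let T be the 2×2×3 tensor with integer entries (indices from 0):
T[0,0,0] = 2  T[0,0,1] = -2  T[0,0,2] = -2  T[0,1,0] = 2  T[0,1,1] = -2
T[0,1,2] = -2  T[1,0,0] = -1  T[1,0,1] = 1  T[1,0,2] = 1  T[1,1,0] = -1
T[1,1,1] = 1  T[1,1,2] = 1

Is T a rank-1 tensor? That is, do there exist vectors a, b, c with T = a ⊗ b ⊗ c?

The mode-1 fibre T[:,0,0] = [2, -1] gives a = [2, -1] (primitive direction); the mode-2 fibre T[0,:,0] = [2, 2] gives b = [1, 1]; then c[k] = T[0,0,k] / (a[0]·b[0]) = [2, -2, -2] / 2 = [1, -1, -1].
Expanding [2, -1] ⊗ [1, 1] ⊗ [1, -1, -1] reproduces all 12 entries of T, so T = [2, -1] ⊗ [1, 1] ⊗ [1, -1, -1] and rank(T) ≤ 1.
Equivalently every frontal slice T[:,:,k] is c[k] times the rank-1 matrix [2, -1] ⊗ [1, 1]. So T has rank 1 (it is nonzero).

Yes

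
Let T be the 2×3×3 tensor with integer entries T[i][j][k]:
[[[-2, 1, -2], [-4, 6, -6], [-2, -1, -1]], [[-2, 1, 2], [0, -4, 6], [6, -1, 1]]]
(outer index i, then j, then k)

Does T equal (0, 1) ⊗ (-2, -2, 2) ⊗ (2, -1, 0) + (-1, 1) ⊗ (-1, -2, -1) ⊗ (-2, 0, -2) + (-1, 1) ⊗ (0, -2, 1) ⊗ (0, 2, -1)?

Reconstruct entry (0,0,1) from the claimed factors: Σₗ aₗ[0]bₗ[0]cₗ[1] = (0)·(-2)·(-1) + (-1)·(-1)·(0) + (-1)·(0)·(2) = 0, but T[0,0,1] = 1. The claim is false.

No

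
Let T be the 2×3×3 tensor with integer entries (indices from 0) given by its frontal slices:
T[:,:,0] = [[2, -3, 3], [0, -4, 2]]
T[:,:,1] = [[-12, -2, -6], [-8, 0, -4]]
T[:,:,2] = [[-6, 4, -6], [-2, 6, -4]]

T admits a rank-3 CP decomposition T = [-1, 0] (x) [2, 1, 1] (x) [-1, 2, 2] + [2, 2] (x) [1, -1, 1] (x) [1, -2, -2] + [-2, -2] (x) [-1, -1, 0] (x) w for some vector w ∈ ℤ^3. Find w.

Subtract the known terms from T to get the rank-1 residual R = [-2, -2] (x) [-1, -1, 0] (x) w, so R[i,j,k] = a[i]·b[j]·w[k]. Pick indices with nonzero a[0]·b[0] = (-2)·(-1) = 2. Only the fibre through (0,0,·) is needed: R[0,0,:] = T[0,0,:] − Σₗ aₗ[0]bₗ[0]cₗ = [2, -12, -6] − (-1)·(2)·[-1, 2, 2] − (2)·(1)·[1, -2, -2] = [-2, -4, 2]. Then w[k] = R[0,0,k] / 2 for each k, giving w = [-2, -4, 2] / 2 = [-1, -2, 1].

w = [-1, -2, 1]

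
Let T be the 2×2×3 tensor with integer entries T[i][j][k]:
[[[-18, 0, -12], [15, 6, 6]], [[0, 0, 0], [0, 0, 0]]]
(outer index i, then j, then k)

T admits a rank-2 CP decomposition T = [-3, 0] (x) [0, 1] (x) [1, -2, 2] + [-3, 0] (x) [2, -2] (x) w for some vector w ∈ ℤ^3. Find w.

w = [3, 0, 2]

Subtract the known terms from T to get the rank-1 residual R = [-3, 0] (x) [2, -2] (x) w, so R[i,j,k] = a[i]·b[j]·w[k]. Pick indices with nonzero a[0]·b[0] = (-3)·(2) = -6. Only the fibre through (0,0,·) is needed: R[0,0,:] = T[0,0,:] − Σₗ aₗ[0]bₗ[0]cₗ = [-18, 0, -12] − (-3)·(0)·[1, -2, 2] = [-18, 0, -12]. Then w[k] = R[0,0,k] / -6 for each k, giving w = [-18, 0, -12] / -6 = [3, 0, 2].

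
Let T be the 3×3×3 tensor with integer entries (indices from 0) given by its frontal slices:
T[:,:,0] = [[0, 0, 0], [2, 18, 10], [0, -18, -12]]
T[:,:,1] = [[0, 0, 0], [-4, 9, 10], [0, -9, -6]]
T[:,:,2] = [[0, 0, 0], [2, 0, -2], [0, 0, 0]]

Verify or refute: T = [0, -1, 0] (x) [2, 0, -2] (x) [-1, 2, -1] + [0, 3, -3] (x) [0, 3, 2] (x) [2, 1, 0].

Reconstruct entrywise from the claimed factors. For example, T[0,2,2] = 0 and Σₗ aₗ[0]bₗ[2]cₗ[2] = (0)·(-2)·(-1) + (0)·(2)·(0) = 0; checking all 27 entries, every one matches. The claim holds.

Yes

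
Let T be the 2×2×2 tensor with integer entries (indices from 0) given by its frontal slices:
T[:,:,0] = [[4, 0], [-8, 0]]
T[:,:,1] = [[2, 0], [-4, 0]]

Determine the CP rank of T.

Lower bound: T ≠ 0 (e.g. T[0,0,0] = 4), so rank(T) ≥ 1.
Upper bound: if T = a ⊗ b ⊗ c then every fibre of T is a multiple of the corresponding factor, so read the factors off the fibres through the nonzero entry T[0,0,0] = 4.
The mode-1 fibre T[:,0,0] = [4, -8] gives a = [1, -2] (primitive direction); the mode-2 fibre T[0,:,0] = [4, 0] gives b = [1, 0]; then c[k] = T[0,0,k] / (a[0]·b[0]) = [4, 2] / 1 = [4, 2].
Expanding [1, -2] ⊗ [1, 0] ⊗ [4, 2] reproduces all 8 entries of T, so T = [1, -2] ⊗ [1, 0] ⊗ [4, 2] and rank(T) ≤ 1.
These bounds meet, so rank(T) = 1.
Check entry T[1,1,1] = 0: (-2)·(0)·(2) = 0.

1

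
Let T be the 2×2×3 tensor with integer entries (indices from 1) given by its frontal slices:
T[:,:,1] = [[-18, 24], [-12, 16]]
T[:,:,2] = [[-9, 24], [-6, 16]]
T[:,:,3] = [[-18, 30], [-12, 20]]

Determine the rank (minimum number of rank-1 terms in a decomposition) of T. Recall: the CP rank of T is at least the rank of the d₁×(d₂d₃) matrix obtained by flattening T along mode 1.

2

Lower bound: the mode-3 unfolding of T (rows indexed by k, columns by (i,j) = (1,1), (1,2), (2,1), (2,2)) is [[-18, 24, -12, 16], [-9, 24, -6, 16], [-18, 30, -12, 20]].
There the 2×2 minor on rows k ∈ {1, 2}, columns (i,j) ∈ {(1,1), (1,2)} is det [[-18, 24], [-9, 24]] = -216 ≠ 0, so this unfolding has rank ≥ 2; CP rank is at least every unfolding rank, so rank(T) ≥ 2. (Unfolding ranks only ever bound the CP rank from below — rank(T) can be strictly larger than all of them — so the matching upper bound has to come from an explicit 2-term decomposition.)
Upper bound — finding two terms. Every mode-1 slice of T is a multiple of one matrix: T[i,:,:] = a[i]·M with a = [3, 2] and M = [[-6, -3, -6], [8, 8, 10]] (rows indexed by j, columns by k). So it suffices to write M as a sum of two rank-1 matrices.
Splitting M by its rows (j = 1, 2), M = [1, 0][-6, -3, -6]ᵀ + [0, 1][8, 8, 10]ᵀ.
Hence T = [3, 2] ⊗ [1, 0] ⊗ [-6, -3, -6] + [3, 2] ⊗ [0, 1] ⊗ [8, 8, 10], so rank(T) ≤ 2.
These bounds meet, so rank(T) = 2.
Check entry T[2,1,3] = -12: (2)·(1)·(-6) + (2)·(0)·(10) = -12.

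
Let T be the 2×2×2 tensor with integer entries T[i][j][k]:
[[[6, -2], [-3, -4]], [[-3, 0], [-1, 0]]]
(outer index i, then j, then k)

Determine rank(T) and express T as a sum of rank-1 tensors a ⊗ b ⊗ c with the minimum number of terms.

Lower bound: the mode-2 unfolding of T (rows indexed by j, columns by (i,k) = (0,0), (0,1), (1,0), (1,1)) is [[6, -2, -3, 0], [-3, -4, -1, 0]].
There the 2×2 minor on rows j ∈ {0, 1}, columns (i,k) ∈ {(0,0), (0,1)} is det [[6, -2], [-3, -4]] = -30 ≠ 0, so this unfolding has rank ≥ 2; CP rank is at least every unfolding rank, so rank(T) ≥ 2. (Flattening ranks never certify an upper bound on CP rank; for that we must actually write T with 2 rank-1 terms.)
Upper bound — finding two terms. Write S_k = T[:,:,k] for the frontal slices: S₀ = [[6, -3], [-3, -1]], S₁ = [[-2, -4], [0, 0]].
If T = a₁ ⊗ b₁ ⊗ c₁ + a₂ ⊗ b₂ ⊗ c₂ then each S_k = c₁[k]·a₁b₁ᵀ + c₂[k]·a₂b₂ᵀ. S₀ and S₁ are linearly independent, so a₁b₁ᵀ and a₂b₂ᵀ must span the same plane of matrices: they are the rank-1 matrices of the form x·S₀ + y·S₁.
det(x·S₀ + y·S₁) is −15·x² − 10·xy = (-5)·(3·x + 2·y)(x), vanishing at (x:y) = (2:-3) and (0:1).
M₁ = 2·S₀ − 3·S₁ = [[18, 6], [-6, -2]] = 2·[3, -1][3, 1]ᵀ and M₂ = S₁ = [[-2, -4], [0, 0]] = (-2)·[1, 0][1, 2]ᵀ, so take a₁ = [3, -1], b₁ = [3, 1], a₂ = [1, 0], b₂ = [1, 2].
Each slice is an integer combination of E₁ = a₁b₁ᵀ and E₂ = a₂b₂ᵀ: S₀ = E₁ − 3·E₂, S₁ = −2·E₂; reading off coefficients, c₁ = [1, 0] and c₂ = [-3, -2].
Hence T = [3, -1] ⊗ [3, 1] ⊗ [1, 0] + [1, 0] ⊗ [1, 2] ⊗ [-3, -2], so rank(T) ≤ 2.
These bounds meet, so rank(T) = 2.

rank(T) = 2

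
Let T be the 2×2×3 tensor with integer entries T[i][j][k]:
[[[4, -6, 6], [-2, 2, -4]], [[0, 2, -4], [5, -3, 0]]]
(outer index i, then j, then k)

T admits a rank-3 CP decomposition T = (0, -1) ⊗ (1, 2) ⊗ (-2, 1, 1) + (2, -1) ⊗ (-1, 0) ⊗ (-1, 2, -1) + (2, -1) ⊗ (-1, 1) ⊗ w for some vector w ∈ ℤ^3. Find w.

Subtract the known terms from T to get the rank-1 residual R = (2, -1) ⊗ (-1, 1) ⊗ w, so R[i,j,k] = a[i]·b[j]·w[k]. Pick indices with nonzero a[0]·b[0] = (2)·(-1) = -2. Only the fibre through (0,0,·) is needed: R[0,0,:] = T[0,0,:] − Σₗ aₗ[0]bₗ[0]cₗ = [4, -6, 6] − (0)·(1)·(-2, 1, 1) − (2)·(-1)·(-1, 2, -1) = [2, -2, 4]. Then w[k] = R[0,0,k] / -2 for each k, giving w = [2, -2, 4] / -2 = (-1, 1, -2).

w = (-1, 1, -2)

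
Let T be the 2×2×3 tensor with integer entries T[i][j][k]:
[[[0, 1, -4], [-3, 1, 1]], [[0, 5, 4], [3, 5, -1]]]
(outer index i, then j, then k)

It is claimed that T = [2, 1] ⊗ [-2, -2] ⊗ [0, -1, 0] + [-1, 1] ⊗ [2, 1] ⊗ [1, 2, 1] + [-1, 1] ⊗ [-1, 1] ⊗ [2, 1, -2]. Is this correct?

Yes

Reconstruct entrywise from the claimed factors. For example, T[1,1,0] = 3 and Σₗ aₗ[1]bₗ[1]cₗ[0] = (1)·(-2)·(0) + (1)·(1)·(1) + (1)·(1)·(2) = 3; checking all 12 entries, every one matches. The claim holds.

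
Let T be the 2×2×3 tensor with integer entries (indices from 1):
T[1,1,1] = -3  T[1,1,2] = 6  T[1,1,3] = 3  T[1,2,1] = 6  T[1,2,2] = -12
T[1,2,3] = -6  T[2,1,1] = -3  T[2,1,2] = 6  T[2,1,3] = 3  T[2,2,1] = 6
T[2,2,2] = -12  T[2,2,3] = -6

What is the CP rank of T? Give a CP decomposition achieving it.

rank(T) = 1

Lower bound: T ≠ 0 (e.g. T[1,1,1] = -3), so rank(T) ≥ 1.
Upper bound: if T = a ⊗ b ⊗ c then every fibre of T is a multiple of the corresponding factor, so read the factors off the fibres through the nonzero entry T[1,1,1] = -3.
The mode-1 fibre T[:,1,1] = [-3, -3] gives a = [1, 1] (primitive direction); the mode-2 fibre T[1,:,1] = [-3, 6] gives b = [1, -2]; then c[k] = T[1,1,k] / (a[1]·b[1]) = [-3, 6, 3] / 1 = [-3, 6, 3].
Expanding [1, 1] ⊗ [1, -2] ⊗ [-3, 6, 3] reproduces all 12 entries of T, so T = [1, 1] ⊗ [1, -2] ⊗ [-3, 6, 3] and rank(T) ≤ 1.
These bounds meet, so rank(T) = 1.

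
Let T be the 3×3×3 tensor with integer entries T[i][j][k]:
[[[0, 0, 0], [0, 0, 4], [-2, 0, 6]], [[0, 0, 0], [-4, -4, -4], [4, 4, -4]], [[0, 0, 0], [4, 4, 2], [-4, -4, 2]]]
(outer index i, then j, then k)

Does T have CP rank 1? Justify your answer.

No

The mode-1 unfolding of T (rows indexed by i, columns by (j,k) = (0,0), (0,1), (0,2), (1,0), (1,1), (1,2), (2,0), (2,1), (2,2)) is [[0, 0, 0, 0, 0, 4, -2, 0, 6], [0, 0, 0, -4, -4, -4, 4, 4, -4], [0, 0, 0, 4, 4, 2, -4, -4, 2]].
There the 3×3 minor on rows i ∈ {0, 1, 2}, columns (j,k) ∈ {(1,0), (1,2), (2,0)} is det [[0, 4, -2], [-4, -4, 4], [4, 2, -4]] = -16 ≠ 0, so this unfolding has rank ≥ 3; CP rank is at least every unfolding rank, so rank(T) ≥ 3.
In particular rank(T) ≥ 3 > 1, so T is not rank-1.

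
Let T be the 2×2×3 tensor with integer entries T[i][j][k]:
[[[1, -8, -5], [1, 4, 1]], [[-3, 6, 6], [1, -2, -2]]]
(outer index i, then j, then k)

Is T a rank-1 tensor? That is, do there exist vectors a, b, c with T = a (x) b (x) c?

No

The mode-3 unfolding of T (rows indexed by k, columns by (i,j) = (0,0), (0,1), (1,0), (1,1)) is [[1, 1, -3, 1], [-8, 4, 6, -2], [-5, 1, 6, -2]].
There the 2×2 minor on rows k ∈ {0, 1}, columns (i,j) ∈ {(0,0), (0,1)} is det [[1, 1], [-8, 4]] = 12 ≠ 0, so this unfolding has rank ≥ 2; CP rank is at least every unfolding rank, so rank(T) ≥ 2.
In particular rank(T) ≥ 2 > 1, so T is not rank-1.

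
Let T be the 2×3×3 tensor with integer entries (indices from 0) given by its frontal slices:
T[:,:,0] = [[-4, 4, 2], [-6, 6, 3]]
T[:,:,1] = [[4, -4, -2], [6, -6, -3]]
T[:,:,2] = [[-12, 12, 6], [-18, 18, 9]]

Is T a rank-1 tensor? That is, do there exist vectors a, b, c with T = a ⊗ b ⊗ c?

Yes

If T = a ⊗ b ⊗ c then every fibre of T is a multiple of the corresponding factor, so read the factors off the fibres through the nonzero entry T[0,0,0] = -4.
The mode-1 fibre T[:,0,0] = [-4, -6] gives a = [2, 3] (primitive direction); the mode-2 fibre T[0,:,0] = [-4, 4, 2] gives b = [2, -2, -1]; then c[k] = T[0,0,k] / (a[0]·b[0]) = [-4, 4, -12] / 4 = [-1, 1, -3].
Expanding [2, 3] ⊗ [2, -2, -1] ⊗ [-1, 1, -3] reproduces all 18 entries of T, so T = [2, 3] ⊗ [2, -2, -1] ⊗ [-1, 1, -3] and rank(T) ≤ 1.
Equivalently every frontal slice T[:,:,k] is c[k] times the rank-1 matrix [2, 3] ⊗ [2, -2, -1]. So T has rank 1 (it is nonzero).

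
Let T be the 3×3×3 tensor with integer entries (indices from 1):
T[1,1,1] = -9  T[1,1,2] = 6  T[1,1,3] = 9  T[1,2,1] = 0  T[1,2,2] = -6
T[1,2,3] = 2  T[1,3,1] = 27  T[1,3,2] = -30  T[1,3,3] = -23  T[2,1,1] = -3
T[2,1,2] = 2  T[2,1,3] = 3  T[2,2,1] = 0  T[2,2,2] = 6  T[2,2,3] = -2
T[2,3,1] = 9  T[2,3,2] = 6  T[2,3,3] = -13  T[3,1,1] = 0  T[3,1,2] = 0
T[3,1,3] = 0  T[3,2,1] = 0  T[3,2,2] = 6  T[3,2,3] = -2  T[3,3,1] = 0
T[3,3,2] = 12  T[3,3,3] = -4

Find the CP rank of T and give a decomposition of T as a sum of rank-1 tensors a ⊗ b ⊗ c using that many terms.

rank(T) = 2

Lower bound: the mode-3 unfolding of T (rows indexed by k, columns by (i,j) = (1,1), (1,2), (1,3), (2,1), (2,2), (2,3), (3,1), (3,2), (3,3)) is [[-9, 0, 27, -3, 0, 9, 0, 0, 0], [6, -6, -30, 2, 6, 6, 0, 6, 12], [9, 2, -23, 3, -2, -13, 0, -2, -4]].
There the 2×2 minor on rows k ∈ {1, 2}, columns (i,j) ∈ {(1,1), (1,2)} is det [[-9, 0], [6, -6]] = 54 ≠ 0, so this unfolding has rank ≥ 2; CP rank is at least every unfolding rank, so rank(T) ≥ 2. (Unfolding ranks only ever bound the CP rank from below — rank(T) can be strictly larger than all of them — so the matching upper bound has to come from an explicit 2-term decomposition.)
Upper bound — finding two terms. Write S_k = T[:,:,k] for the frontal slices: S₁ = [[-9, 0, 27], [-3, 0, 9], [0, 0, 0]], S₂ = [[6, -6, -30], [2, 6, 6], [0, 6, 12]], S₃ = [[9, 2, -23], [3, -2, -13], [0, -2, -4]].
If T = a₁ ⊗ b₁ ⊗ c₁ + a₂ ⊗ b₂ ⊗ c₂ then each S_k = c₁[k]·a₁b₁ᵀ + c₂[k]·a₂b₂ᵀ. S₁ and S₂ are linearly independent, so a₁b₁ᵀ and a₂b₂ᵀ must span the same plane of matrices: they are the rank-1 matrices of the form x·S₁ + y·S₂.
The 2×2 minor of x·S₁ + y·S₂ on rows {1,2}, columns {1,2} is −72·xy + 48·y² = (-24)·(3·x − 2·y)(y), vanishing at (x:y) = (2:3) and (1:0).
M₁ = 2·S₁ + 3·S₂ = [[0, -18, -36], [0, 18, 36], [0, 18, 36]] = (-18)·[1, -1, -1][0, 1, 2]ᵀ and M₂ = S₁ = [[-9, 0, 27], [-3, 0, 9], [0, 0, 0]] = (-3)·[3, 1, 0][1, 0, -3]ᵀ, so take a₁ = [1, -1, -1], b₁ = [0, 1, 2], a₂ = [3, 1, 0], b₂ = [1, 0, -3].
Each slice is an integer combination of E₁ = a₁b₁ᵀ and E₂ = a₂b₂ᵀ: S₁ = −3·E₂, S₂ = −6·E₁ + 2·E₂, S₃ = 2·E₁ + 3·E₂; reading off coefficients, c₁ = [0, -6, 2] and c₂ = [-3, 2, 3].
Hence T = [1, -1, -1] ⊗ [0, 1, 2] ⊗ [0, -6, 2] + [3, 1, 0] ⊗ [1, 0, -3] ⊗ [-3, 2, 3], so rank(T) ≤ 2.
These bounds meet, so rank(T) = 2.
Check entry T[2,2,2] = 6: (-1)·(1)·(-6) + (1)·(0)·(2) = 6.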